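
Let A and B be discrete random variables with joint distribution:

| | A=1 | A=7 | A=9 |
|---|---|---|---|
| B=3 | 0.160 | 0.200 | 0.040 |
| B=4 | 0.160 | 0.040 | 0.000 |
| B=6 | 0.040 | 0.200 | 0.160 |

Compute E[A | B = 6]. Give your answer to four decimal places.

P(B = 6) = 0.400.
Σ A·P over the event = 1·(0.040) + 7·(0.200) + 9·(0.160) = 2.880.
E[A | B = 6] = (2.880) / (0.400) = 7.2000.

7.2000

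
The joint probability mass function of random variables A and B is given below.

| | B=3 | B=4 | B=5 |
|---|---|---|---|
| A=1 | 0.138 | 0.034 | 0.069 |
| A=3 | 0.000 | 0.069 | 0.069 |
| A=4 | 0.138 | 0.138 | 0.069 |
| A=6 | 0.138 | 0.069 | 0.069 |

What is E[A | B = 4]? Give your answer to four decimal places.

P(B = 4) = 0.310.
Σ A·P over the event = 1·(0.034) + 3·(0.069) + 4·(0.138) + 6·(0.069) = 1.207.
E[A | B = 4] = (1.207) / (0.310) = 3.8935.

3.8935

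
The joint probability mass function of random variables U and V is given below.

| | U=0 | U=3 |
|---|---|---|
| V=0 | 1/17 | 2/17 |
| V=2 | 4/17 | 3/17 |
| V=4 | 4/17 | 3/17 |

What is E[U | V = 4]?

P(V = 4) = 7/17.
Σ U·P over the event = 0·(4/17) + 3·(3/17) = 9/17.
E[U | V = 4] = (9/17) / (7/17) = 9/7.

9/7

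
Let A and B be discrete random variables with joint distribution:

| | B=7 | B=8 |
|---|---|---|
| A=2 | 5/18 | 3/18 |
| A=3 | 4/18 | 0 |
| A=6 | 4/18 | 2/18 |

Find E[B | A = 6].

22/3

P(A = 6) = 1/3.
Σ B·P over the event = 7·(4/18) + 8·(2/18) = 22/9.
E[B | A = 6] = (22/9) / (1/3) = 22/3.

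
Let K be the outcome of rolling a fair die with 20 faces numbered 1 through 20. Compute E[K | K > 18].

Given K > 18, K is equally likely to be any of {19, 20}.
E[K | K > 18] = (19 + 20) / 2 = 39/2.

39/2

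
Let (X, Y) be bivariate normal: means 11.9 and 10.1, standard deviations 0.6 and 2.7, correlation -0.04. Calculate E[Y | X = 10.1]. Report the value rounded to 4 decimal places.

The regression of Y on X has slope ρ·σ_Y/σ_X and passes through (μ_X, μ_Y).
E[Y | X=10.1] = 10.1 + (-0.04)·(2.7/0.6)·(10.1 − (11.9)) = 10.1 + (-0.18)·(-1.8) = 10.4240.

10.4240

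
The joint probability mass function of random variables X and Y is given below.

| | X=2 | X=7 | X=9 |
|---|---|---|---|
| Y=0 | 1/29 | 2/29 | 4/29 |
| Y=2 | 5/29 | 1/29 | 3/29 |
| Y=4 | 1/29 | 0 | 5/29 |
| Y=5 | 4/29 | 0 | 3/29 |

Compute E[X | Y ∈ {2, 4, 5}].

63/11

P(Y ∈ {2, 4, 5}) = 22/29.
Σ X·P over the event = 2·(5/29) + 2·(1/29) + 2·(4/29) + 7·(1/29) + 9·(3/29) + 9·(5/29) + 9·(3/29) = 126/29.
E[X | Y ∈ {2, 4, 5}] = (126/29) / (22/29) = 63/11.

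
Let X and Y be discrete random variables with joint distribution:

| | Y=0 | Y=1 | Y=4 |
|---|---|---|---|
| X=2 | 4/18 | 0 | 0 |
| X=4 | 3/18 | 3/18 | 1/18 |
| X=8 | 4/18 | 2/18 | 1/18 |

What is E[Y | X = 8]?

P(X = 8) = 7/18.
Σ Y·P over the event = 0·(4/18) + 1·(2/18) + 4·(1/18) = 1/3.
E[Y | X = 8] = (1/3) / (7/18) = 6/7.

6/7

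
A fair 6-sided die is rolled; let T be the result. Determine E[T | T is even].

Given T is even, T is equally likely to be any of {2, 4, 6}.
E[T | T is even] = (2 + 4 + 6) / 3 = 4.

4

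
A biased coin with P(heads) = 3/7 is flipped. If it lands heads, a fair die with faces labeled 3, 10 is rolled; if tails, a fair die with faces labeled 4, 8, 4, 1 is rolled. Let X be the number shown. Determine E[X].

73/14

E[X | heads] = (3+10)/2 = 13/2.
E[X | tails] = (4+8+4+1)/4 = 17/4.
E[X] = (3/7)·(13/2) + (4/7)·(17/4) = 73/14.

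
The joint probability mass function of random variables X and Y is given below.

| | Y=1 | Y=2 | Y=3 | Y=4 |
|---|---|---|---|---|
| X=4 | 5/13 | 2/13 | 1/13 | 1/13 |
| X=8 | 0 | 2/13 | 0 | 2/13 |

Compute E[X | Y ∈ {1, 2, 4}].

16/3

P(Y ∈ {1, 2, 4}) = 12/13.
Summing X·P(X=x,Y=y) over the conditioning event gives 64/13.
E[X | Y ∈ {1, 2, 4}] = (64/13) / (12/13) = 16/3.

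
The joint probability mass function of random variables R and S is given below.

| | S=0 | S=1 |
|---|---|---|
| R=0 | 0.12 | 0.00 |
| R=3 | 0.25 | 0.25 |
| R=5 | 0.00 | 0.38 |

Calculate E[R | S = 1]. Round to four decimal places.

P(S = 1) = 0.63.
Σ R·P over the event = 3·(0.25) + 5·(0.38) = 2.65.
E[R | S = 1] = (2.65) / (0.63) = 4.2063.

4.2063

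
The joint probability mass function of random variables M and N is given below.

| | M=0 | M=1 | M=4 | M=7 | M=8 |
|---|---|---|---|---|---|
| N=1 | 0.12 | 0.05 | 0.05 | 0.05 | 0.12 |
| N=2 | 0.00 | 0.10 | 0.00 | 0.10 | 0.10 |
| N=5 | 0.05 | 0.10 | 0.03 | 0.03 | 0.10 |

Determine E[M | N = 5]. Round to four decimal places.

P(N = 5) = 0.31.
Σ M·P over the event = 0·(0.05) + 1·(0.10) + 4·(0.03) + 7·(0.03) + 8·(0.10) = 1.23.
E[M | N = 5] = (1.23) / (0.31) = 3.9677.

3.9677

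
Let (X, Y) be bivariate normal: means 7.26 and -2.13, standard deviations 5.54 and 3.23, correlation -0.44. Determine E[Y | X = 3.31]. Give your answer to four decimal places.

-1.1167

For a bivariate normal, E[Y | X=x] = μ_Y + ρ·(σ_Y/σ_X)·(x − μ_X).
E[Y | X=3.31] = -2.13 + (-0.44)·(3.23/5.54)·(3.31 − (7.26)) = -2.13 + (-0.25653)·(-3.95) = -1.1167.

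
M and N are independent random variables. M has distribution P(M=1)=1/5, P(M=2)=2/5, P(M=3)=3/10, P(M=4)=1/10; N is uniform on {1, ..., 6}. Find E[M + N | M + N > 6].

P(M + N > 6) = 23/60.
Summing (M+N)·P(x,y) over outcomes with M + N > 6 gives 3.
E[M + N | M + N > 6] = (3) / (23/60) = 180/23.

180/23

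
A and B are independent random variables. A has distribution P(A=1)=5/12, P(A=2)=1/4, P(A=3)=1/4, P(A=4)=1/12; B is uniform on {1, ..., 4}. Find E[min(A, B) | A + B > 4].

17/8

P(A + B > 4) = 1/2.
Summing min(A,B)·P(x,y) over outcomes with A + B > 4 gives 17/16.
E[min(A, B) | A + B > 4] = (17/16) / (1/2) = 17/8.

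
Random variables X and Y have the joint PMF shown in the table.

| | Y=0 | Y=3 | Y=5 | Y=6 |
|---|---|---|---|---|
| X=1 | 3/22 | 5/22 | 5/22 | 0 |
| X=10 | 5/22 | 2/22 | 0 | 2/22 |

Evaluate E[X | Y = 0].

53/8

P(Y = 0) = 4/11.
Σ X·P over the event = 1·(3/22) + 10·(5/22) = 53/22.
E[X | Y = 0] = (53/22) / (4/11) = 53/8.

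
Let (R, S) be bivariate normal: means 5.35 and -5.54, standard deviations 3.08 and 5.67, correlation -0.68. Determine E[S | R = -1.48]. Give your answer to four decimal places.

3.0099

E[S | R=x] = μ_S + ρ(σ_S/σ_R)(x − μ_R) for jointly normal variables.
E[S | R=-1.48] = -5.54 + (-0.68)·(5.67/3.08)·(-1.48 − (5.35)) = -5.54 + (-1.25182)·(-6.83) = 3.0099.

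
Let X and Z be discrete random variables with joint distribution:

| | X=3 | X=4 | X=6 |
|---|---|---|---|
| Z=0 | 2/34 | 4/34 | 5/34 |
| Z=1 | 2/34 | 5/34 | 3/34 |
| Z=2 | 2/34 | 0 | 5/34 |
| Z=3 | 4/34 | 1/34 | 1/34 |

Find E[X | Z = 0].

52/11

P(Z = 0) = 11/34.
Σ X·P over the event = 3·(2/34) + 4·(4/34) + 6·(5/34) = 26/17.
E[X | Z = 0] = (26/17) / (11/34) = 52/11.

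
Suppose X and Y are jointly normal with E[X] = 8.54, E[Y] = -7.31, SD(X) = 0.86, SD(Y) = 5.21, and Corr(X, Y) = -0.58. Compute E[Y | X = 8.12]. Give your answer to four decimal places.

-5.8342

E[Y | X=x] = μ_Y + ρ(σ_Y/σ_X)(x − μ_X) for jointly normal variables.
E[Y | X=8.12] = -7.31 + (-0.58)·(5.21/0.86)·(8.12 − (8.54)) = -7.31 + (-3.5137)·(-0.42) = -5.8342.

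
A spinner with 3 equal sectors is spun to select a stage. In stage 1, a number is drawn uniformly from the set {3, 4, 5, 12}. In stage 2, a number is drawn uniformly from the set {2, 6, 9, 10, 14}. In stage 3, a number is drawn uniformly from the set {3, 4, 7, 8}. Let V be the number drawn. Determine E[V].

197/30

E[V | stage 1] = (3+4+5+12)/4 = 6.
E[V | stage 2] = (2+6+9+10+14)/5 = 41/5.
E[V | stage 3] = (3+4+7+8)/4 = 11/2.
E[V] = (1/3)·(6) + (1/3)·(41/5) + (1/3)·(11/2) = 197/30.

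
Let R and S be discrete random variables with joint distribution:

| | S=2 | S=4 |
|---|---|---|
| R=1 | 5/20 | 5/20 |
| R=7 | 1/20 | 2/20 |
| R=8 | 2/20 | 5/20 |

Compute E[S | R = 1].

P(R = 1) = 1/2.
Σ S·P over the event = 2·(5/20) + 4·(5/20) = 3/2.
E[S | R = 1] = (3/2) / (1/2) = 3.

3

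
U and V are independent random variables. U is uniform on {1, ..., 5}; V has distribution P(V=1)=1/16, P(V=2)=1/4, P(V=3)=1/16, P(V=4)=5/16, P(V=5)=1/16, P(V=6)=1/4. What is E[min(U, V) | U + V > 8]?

77/19

P(U + V > 8) = 19/80.
Summing min(U,V)·P(x,y) over outcomes with U + V > 8 gives 77/80.
E[min(U, V) | U + V > 8] = (77/80) / (19/80) = 77/19.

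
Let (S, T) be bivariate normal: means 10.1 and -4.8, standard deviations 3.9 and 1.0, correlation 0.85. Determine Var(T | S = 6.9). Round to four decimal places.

0.2775

Var(T | S=x) = (1 − ρ²)·σ_T².
Var(T | S=6.9) = (1.0)²·(1 − (0.85)²) = 1·0.2775 = 0.2775.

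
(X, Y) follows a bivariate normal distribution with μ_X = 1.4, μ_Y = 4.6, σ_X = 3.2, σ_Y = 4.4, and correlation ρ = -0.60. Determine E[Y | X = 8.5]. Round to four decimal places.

For a bivariate normal, E[Y | X=x] = μ_Y + ρ·(σ_Y/σ_X)·(x − μ_X).
E[Y | X=8.5] = 4.6 + (-0.60)·(4.4/3.2)·(8.5 − (1.4)) = 4.6 + (-0.825)·(7.1) = -1.2575.

-1.2575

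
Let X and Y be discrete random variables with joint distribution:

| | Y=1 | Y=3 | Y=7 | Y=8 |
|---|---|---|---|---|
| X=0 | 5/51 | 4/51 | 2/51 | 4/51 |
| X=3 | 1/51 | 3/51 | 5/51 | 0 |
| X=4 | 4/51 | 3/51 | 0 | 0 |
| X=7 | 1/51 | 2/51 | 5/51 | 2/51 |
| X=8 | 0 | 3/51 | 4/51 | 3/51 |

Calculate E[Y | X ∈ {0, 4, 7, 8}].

65/14

P(X ∈ {0, 4, 7, 8}) = 14/17.
Summing Y·P(X=x,Y=y) over the conditioning event gives 65/17.
E[Y | X ∈ {0, 4, 7, 8}] = (65/17) / (14/17) = 65/14.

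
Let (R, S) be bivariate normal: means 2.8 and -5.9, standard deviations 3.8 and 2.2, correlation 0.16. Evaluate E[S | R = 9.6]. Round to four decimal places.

E[S | R=x] = μ_S + ρ(σ_S/σ_R)(x − μ_R) for jointly normal variables.
E[S | R=9.6] = -5.9 + (0.16)·(2.2/3.8)·(9.6 − (2.8)) = -5.9 + (0.092632)·(6.8) = -5.2701.

-5.2701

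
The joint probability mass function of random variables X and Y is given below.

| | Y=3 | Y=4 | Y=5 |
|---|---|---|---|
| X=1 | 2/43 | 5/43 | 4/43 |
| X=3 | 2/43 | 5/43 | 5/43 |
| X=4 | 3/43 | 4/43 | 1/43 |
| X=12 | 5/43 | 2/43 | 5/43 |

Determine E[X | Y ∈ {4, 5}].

P(Y ∈ {4, 5}) = 31/43.
Summing X·P(X=x,Y=y) over the conditioning event gives 143/43.
E[X | Y ∈ {4, 5}] = (143/43) / (31/43) = 143/31.

143/31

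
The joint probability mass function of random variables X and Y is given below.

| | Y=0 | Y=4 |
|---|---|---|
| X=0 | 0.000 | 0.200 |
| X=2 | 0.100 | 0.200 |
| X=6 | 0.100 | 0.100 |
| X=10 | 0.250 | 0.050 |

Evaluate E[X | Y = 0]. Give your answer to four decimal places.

P(Y = 0) = 0.450.
Σ X·P over the event = 2·(0.100) + 6·(0.100) + 10·(0.250) = 3.300.
E[X | Y = 0] = (3.300) / (0.450) = 7.3333.

7.3333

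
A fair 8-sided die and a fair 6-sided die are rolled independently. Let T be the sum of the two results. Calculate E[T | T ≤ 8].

P(T ≤ 8) = 9/16.
Σ over the event: 2·1/48 + 3·1/24 + 4·1/16 + 5·1/12 + 6·5/48 + 7·1/8 + 8·1/8 = 10/3.
E[T | T ≤ 8] = (10/3) / (9/16) = 160/27.

160/27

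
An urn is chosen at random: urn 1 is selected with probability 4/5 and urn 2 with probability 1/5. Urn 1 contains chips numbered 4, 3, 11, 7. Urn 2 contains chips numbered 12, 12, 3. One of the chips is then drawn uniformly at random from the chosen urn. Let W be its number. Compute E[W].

34/5

E[W | urn 1] = (4+3+11+7)/4 = 25/4.
E[W | urn 2] = (12+12+3)/3 = 9.
By the law of total expectation,
E[W] = (4/5)·(25/4) + (1/5)·(9) = 34/5.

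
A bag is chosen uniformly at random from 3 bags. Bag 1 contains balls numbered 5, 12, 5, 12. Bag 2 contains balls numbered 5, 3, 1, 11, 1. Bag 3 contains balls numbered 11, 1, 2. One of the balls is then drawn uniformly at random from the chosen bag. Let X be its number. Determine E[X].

521/90

E[X | bag 1] = (5+12+5+12)/4 = 17/2.
E[X | bag 2] = (5+3+1+11+1)/5 = 21/5.
E[X | bag 3] = (11+1+2)/3 = 14/3.
By the law of total expectation,
E[X] = (1/3)·(17/2) + (1/3)·(21/5) + (1/3)·(14/3) = 521/90.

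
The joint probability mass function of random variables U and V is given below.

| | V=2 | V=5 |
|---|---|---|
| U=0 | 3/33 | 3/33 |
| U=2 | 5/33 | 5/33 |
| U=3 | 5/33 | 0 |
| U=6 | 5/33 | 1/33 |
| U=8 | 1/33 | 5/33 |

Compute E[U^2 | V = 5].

P(V = 5) = 14/33.
Σ U^2·P over the event = 0·(3/33) + 4·(5/33) + 36·(1/33) + 64·(5/33) = 376/33.
E[U^2 | V = 5] = (376/33) / (14/33) = 188/7.

188/7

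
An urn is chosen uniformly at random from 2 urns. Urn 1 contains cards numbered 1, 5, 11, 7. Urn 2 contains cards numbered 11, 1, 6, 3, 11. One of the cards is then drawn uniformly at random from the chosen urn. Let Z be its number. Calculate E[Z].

E[Z | urn 1] = (1+5+11+7)/4 = 6.
E[Z | urn 2] = (11+1+6+3+11)/5 = 32/5.
By the law of total expectation,
E[Z] = (1/2)·(6) + (1/2)·(32/5) = 31/5.

31/5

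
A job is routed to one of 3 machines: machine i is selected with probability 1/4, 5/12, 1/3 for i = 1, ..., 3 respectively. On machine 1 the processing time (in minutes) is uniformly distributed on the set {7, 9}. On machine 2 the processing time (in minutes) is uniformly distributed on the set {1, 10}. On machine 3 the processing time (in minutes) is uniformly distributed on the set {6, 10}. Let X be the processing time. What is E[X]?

167/24

E[X | machine 1] = (7+9)/2 = 8.
E[X | machine 2] = (1+10)/2 = 11/2.
E[X | machine 3] = (6+10)/2 = 8.
By the law of total expectation,
E[X] = (1/4)·(8) + (5/12)·(11/2) + (1/3)·(8) = 167/24.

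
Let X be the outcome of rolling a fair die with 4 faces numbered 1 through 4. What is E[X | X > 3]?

4

Given X > 3, X is equally likely to be any of {4}.
E[X | X > 3] = (4) / 1 = 4.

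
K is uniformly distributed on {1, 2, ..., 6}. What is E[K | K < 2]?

Given K < 2, K is equally likely to be any of {1}.
E[K | K < 2] = (1) / 1 = 1.

1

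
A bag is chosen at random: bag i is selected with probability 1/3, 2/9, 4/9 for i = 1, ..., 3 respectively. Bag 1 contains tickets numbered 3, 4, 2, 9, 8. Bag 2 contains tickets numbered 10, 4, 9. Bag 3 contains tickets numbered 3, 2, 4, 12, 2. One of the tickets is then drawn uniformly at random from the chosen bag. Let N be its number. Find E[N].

E[N | bag 1] = (3+4+2+9+8)/5 = 26/5.
E[N | bag 2] = (10+4+9)/3 = 23/3.
E[N | bag 3] = (3+2+4+12+2)/5 = 23/5.
By the law of total expectation,
E[N] = (1/3)·(26/5) + (2/9)·(23/3) + (4/9)·(23/5) = 148/27.

148/27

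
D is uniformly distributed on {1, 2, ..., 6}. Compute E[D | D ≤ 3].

Given D ≤ 3, D is equally likely to be any of {1, 2, 3}.
E[D | D ≤ 3] = (1 + 2 + 3) / 3 = 2.

2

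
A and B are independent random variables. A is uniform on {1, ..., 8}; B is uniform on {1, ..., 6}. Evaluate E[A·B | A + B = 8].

77/6

P(A + B = 8) = 1/8.
Summing AB·P(x,y) over outcomes with A + B = 8 gives 77/48.
E[A·B | A + B = 8] = (77/48) / (1/8) = 77/6.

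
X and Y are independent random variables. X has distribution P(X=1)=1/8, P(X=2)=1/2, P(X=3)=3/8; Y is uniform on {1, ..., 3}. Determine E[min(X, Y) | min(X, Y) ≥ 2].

31/14

P(min(X, Y) ≥ 2) = 7/12.
Summing min(X,Y)·P(x,y) over outcomes with min(X, Y) ≥ 2 gives 31/24.
E[min(X, Y) | min(X, Y) ≥ 2] = (31/24) / (7/12) = 31/14.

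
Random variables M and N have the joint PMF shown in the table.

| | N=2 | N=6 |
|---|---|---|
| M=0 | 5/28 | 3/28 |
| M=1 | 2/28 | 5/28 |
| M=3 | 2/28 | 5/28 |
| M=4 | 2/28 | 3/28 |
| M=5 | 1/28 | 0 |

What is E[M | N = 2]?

7/4

P(N = 2) = 3/7.
Σ M·P over the event = 0·(5/28) + 1·(2/28) + 3·(2/28) + 4·(2/28) + 5·(1/28) = 3/4.
E[M | N = 2] = (3/4) / (3/7) = 7/4.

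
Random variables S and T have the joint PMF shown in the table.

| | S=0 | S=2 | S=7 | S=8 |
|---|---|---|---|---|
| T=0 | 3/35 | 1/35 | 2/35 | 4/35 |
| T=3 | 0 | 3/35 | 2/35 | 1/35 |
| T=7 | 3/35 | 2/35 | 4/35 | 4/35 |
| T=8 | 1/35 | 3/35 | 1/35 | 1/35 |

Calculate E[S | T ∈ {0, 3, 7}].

P(T ∈ {0, 3, 7}) = 29/35.
Summing S·P(S=x,T=y) over the conditioning event gives 4.
E[S | T ∈ {0, 3, 7}] = (4) / (29/35) = 140/29.

140/29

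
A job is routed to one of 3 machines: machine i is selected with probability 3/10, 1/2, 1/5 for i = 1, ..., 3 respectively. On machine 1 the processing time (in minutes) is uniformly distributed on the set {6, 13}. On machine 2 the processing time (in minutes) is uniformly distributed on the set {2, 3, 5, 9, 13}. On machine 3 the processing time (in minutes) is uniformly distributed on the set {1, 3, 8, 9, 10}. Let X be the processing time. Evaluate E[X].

E[X | machine 1] = (6+13)/2 = 19/2.
E[X | machine 2] = (2+3+5+9+13)/5 = 32/5.
E[X | machine 3] = (1+3+8+9+10)/5 = 31/5.
E[X] = (3/10)·(19/2) + (1/2)·(32/5) + (1/5)·(31/5) = 729/100.

729/100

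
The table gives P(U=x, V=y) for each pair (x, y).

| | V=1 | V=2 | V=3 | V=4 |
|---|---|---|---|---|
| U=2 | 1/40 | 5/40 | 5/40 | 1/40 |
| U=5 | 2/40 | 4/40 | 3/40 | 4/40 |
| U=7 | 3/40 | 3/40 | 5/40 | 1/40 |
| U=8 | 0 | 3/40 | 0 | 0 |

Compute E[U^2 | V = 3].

340/13

P(V = 3) = 13/40.
Summing U^2·P(U=x,V=y) over the conditioning event gives 17/2.
E[U^2 | V = 3] = (17/2) / (13/40) = 340/13.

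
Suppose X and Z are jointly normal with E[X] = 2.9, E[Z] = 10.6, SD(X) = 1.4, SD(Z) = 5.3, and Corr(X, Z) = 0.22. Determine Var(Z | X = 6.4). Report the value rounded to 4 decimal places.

26.7304

For a bivariate normal, Var(Z | X=x) = σ_Z²(1 − ρ²).
Var(Z | X=6.4) = (5.3)²·(1 − (0.22)²) = 28.09·0.9516 = 26.7304.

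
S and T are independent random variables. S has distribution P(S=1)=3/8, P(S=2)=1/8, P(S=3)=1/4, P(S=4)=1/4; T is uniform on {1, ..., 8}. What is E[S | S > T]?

P(S > T) = 11/64.
Summing S·P(x,y) over outcomes with S > T gives 19/32.
E[S | S > T] = (19/32) / (11/64) = 38/11.

38/11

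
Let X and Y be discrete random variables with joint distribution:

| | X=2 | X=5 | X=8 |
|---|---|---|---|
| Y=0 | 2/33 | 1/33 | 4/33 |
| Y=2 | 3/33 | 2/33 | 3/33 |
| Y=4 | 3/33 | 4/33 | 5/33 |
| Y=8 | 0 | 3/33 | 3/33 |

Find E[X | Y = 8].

13/2

P(Y = 8) = 2/11.
Σ X·P over the event = 5·(3/33) + 8·(3/33) = 13/11.
E[X | Y = 8] = (13/11) / (2/11) = 13/2.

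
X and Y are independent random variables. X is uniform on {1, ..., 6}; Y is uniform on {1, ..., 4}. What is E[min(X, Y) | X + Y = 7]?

9/4

Outcomes with X + Y = 7: (3,4), (4,3), (5,2), (6,1), each with probability 1/24.
E[min(X, Y) | X + Y = 7] = (3 + 3 + 2 + 1) / 4 = 9/4.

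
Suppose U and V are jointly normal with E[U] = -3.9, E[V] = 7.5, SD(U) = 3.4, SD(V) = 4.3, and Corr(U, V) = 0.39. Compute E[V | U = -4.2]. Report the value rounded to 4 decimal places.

7.3520

E[V | U=x] = μ_V + ρ(σ_V/σ_U)(x − μ_U) for jointly normal variables.
E[V | U=-4.2] = 7.5 + (0.39)·(4.3/3.4)·(-4.2 − (-3.9)) = 7.5 + (0.49324)·(-0.3) = 7.3520.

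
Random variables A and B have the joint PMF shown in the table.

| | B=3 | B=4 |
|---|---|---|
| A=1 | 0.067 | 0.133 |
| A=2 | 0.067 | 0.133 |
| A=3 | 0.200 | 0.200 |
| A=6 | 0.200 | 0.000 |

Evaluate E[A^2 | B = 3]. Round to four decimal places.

P(B = 3) = 0.534.
Σ A^2·P over the event = 1·(0.067) + 4·(0.067) + 9·(0.200) + 36·(0.200) = 9.335.
E[A^2 | B = 3] = (9.335) / (0.534) = 17.4813.

17.4813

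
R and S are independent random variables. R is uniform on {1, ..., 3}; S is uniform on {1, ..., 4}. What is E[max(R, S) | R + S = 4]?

8/3

Outcomes with R + S = 4: (1,3), (2,2), (3,1), each with probability 1/12.
E[max(R, S) | R + S = 4] = (3 + 2 + 3) / 3 = 8/3.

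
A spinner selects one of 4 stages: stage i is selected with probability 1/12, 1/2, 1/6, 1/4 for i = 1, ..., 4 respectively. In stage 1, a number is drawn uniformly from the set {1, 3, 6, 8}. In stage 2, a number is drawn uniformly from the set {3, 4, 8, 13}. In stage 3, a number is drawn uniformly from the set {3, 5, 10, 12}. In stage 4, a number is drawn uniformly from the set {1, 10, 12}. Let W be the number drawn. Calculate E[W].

169/24

E[W | stage 1] = (1+3+6+8)/4 = 9/2.
E[W | stage 2] = (3+4+8+13)/4 = 7.
E[W | stage 3] = (3+5+10+12)/4 = 15/2.
E[W | stage 4] = (1+10+12)/3 = 23/3.
By the law of total expectation,
E[W] = (1/12)·(9/2) + (1/2)·(7) + (1/6)·(15/2) + (1/4)·(23/3) = 169/24.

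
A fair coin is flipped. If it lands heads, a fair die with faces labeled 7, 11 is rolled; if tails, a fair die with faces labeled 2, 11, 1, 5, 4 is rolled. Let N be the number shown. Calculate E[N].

E[N | heads] = (7+11)/2 = 9.
E[N | tails] = (2+11+1+5+4)/5 = 23/5.
By the law of total expectation,
E[N] = (1/2)·(9) + (1/2)·(23/5) = 34/5.

34/5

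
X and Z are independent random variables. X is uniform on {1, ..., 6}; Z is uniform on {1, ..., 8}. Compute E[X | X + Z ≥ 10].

14/3

P(X + Z ≥ 10) = 5/16.
Summing X·P(x,y) over outcomes with X + Z ≥ 10 gives 35/24.
E[X | X + Z ≥ 10] = (35/24) / (5/16) = 14/3.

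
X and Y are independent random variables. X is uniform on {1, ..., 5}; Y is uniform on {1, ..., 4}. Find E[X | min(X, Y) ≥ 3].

Outcomes with min(X, Y) ≥ 3: (3,3), (3,4), (4,3), (4,4), (5,3), (5,4), each with probability 1/20.
E[X | min(X, Y) ≥ 3] = (3 + 3 + 4 + 4 + 5 + 5) / 6 = 4.

4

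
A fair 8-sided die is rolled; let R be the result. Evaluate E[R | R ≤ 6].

7/2

Given R ≤ 6, R is equally likely to be any of {1, 2, 3, 4, 5, 6}.
E[R | R ≤ 6] = (1 + 2 + 3 + 4 + 5 + 6) / 6 = 7/2.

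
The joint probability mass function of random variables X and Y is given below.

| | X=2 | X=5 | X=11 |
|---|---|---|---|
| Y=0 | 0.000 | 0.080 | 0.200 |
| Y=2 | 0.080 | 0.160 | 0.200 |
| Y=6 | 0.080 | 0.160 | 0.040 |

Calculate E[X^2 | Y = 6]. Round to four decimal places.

P(Y = 6) = 0.280.
Σ X^2·P over the event = 4·(0.080) + 25·(0.160) + 121·(0.040) = 9.160.
E[X^2 | Y = 6] = (9.160) / (0.280) = 32.7143.

32.7143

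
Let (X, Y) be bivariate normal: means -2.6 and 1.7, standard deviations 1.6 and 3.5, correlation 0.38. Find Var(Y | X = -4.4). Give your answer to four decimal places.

10.4811

Var(Y | X=x) = (1 − ρ²)·σ_Y².
Var(Y | X=-4.4) = (3.5)²·(1 − (0.38)²) = 12.25·0.8556 = 10.4811.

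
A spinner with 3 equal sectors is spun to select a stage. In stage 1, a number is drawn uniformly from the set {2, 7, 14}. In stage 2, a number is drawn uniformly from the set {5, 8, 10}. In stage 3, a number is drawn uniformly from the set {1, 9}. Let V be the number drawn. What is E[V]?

61/9

E[V | stage 1] = (2+7+14)/3 = 23/3.
E[V | stage 2] = (5+8+10)/3 = 23/3.
E[V | stage 3] = (1+9)/2 = 5.
By the law of total expectation,
E[V] = (1/3)·(23/3) + (1/3)·(23/3) + (1/3)·(5) = 61/9.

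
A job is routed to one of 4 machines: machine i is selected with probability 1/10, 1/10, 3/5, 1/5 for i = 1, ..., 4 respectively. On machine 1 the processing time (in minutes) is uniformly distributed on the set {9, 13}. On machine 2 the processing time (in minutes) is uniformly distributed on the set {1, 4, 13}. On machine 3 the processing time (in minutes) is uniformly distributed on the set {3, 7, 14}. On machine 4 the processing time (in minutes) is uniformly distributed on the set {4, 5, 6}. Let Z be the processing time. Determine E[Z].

E[Z | machine 1] = (9+13)/2 = 11.
E[Z | machine 2] = (1+4+13)/3 = 6.
E[Z | machine 3] = (3+7+14)/3 = 8.
E[Z | machine 4] = (4+5+6)/3 = 5.
By the law of total expectation,
E[Z] = (1/10)·(11) + (1/10)·(6) + (3/5)·(8) + (1/5)·(5) = 15/2.

15/2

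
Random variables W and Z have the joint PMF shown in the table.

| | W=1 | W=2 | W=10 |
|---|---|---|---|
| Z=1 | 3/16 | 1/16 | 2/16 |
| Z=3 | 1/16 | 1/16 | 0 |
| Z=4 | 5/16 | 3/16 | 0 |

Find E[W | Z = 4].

11/8

P(Z = 4) = 1/2.
Σ W·P over the event = 1·(5/16) + 2·(3/16) = 11/16.
E[W | Z = 4] = (11/16) / (1/2) = 11/8.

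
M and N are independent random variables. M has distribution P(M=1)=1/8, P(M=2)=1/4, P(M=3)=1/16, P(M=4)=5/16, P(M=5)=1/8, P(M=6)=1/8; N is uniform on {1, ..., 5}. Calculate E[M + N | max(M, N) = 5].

173/22

P(max(M, N) = 5) = 11/40.
Summing (M+N)·P(x,y) over outcomes with max(M, N) = 5 gives 173/80.
E[M + N | max(M, N) = 5] = (173/80) / (11/40) = 173/22.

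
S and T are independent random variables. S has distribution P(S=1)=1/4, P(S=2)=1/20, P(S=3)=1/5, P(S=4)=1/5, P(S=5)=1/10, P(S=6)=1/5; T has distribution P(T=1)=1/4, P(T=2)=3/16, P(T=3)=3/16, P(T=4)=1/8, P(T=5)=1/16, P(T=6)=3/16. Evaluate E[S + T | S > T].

P(S > T) = 37/80.
Summing (S+T)·P(x,y) over outcomes with S > T gives 493/160.
E[S + T | S > T] = (493/160) / (37/80) = 493/74.

493/74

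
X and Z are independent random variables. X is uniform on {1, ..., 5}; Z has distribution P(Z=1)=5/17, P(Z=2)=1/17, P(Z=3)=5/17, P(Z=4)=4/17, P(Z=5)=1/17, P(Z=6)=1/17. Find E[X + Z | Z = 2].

P(Z = 2) = 1/17.
Summing (X+Z)·P(x,y) over outcomes with Z = 2 gives 5/17.
E[X + Z | Z = 2] = (5/17) / (1/17) = 5.

5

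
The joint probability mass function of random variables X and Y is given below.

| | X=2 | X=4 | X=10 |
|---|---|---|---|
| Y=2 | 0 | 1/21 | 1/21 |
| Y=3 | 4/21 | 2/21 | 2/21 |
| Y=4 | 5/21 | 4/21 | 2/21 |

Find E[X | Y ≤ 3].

P(Y ≤ 3) = 10/21.
Σ X·P over the event = 2·(4/21) + 4·(1/21) + 4·(2/21) + 10·(1/21) + 10·(2/21) = 50/21.
E[X | Y ≤ 3] = (50/21) / (10/21) = 5.

5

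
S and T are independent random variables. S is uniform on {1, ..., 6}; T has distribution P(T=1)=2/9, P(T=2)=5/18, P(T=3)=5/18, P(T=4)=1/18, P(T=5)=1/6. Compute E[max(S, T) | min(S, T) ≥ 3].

P(min(S, T) ≥ 3) = 1/3.
Summing max(S,T)·P(x,y) over outcomes with min(S, T) ≥ 3 gives 43/27.
E[max(S, T) | min(S, T) ≥ 3] = (43/27) / (1/3) = 43/9.

43/9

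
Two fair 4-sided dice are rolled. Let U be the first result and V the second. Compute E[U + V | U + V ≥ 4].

P(U + V ≥ 4) = 13/16.
Summing (U+V)·P(x,y) over outcomes with U + V ≥ 4 gives 9/2.
E[U + V | U + V ≥ 4] = (9/2) / (13/16) = 72/13.

72/13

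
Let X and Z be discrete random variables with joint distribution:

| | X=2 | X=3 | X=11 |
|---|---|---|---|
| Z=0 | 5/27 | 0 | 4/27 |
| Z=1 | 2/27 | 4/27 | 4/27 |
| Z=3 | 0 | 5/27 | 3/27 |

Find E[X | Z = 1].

6

P(Z = 1) = 10/27.
Σ X·P over the event = 2·(2/27) + 3·(4/27) + 11·(4/27) = 20/9.
E[X | Z = 1] = (20/9) / (10/27) = 6.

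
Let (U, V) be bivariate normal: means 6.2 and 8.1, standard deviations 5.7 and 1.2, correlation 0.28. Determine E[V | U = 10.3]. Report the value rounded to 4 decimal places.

E[V | U=x] = μ_V + ρ(σ_V/σ_U)(x − μ_U) for jointly normal variables.
E[V | U=10.3] = 8.1 + (0.28)·(1.2/5.7)·(10.3 − (6.2)) = 8.1 + (0.058947)·(4.1) = 8.3417.

8.3417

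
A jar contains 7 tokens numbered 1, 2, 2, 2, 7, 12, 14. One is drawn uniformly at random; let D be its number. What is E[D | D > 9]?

P(D > 9) = 2/7.
Σ over the event: 12·1/7 + 14·1/7 = 26/7.
E[D | D > 9] = (26/7) / (2/7) = 13.

13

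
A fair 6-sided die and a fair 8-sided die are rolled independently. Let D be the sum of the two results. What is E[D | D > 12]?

P(D > 12) = 1/16.
Σ over the event: 13·1/24 + 14·1/48 = 5/6.
E[D | D > 12] = (5/6) / (1/16) = 40/3.

40/3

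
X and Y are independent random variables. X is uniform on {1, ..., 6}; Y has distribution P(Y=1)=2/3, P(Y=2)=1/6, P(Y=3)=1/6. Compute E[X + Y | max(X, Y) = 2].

P(max(X, Y) = 2) = 1/6.
Summing (X+Y)·P(x,y) over outcomes with max(X, Y) = 2 gives 19/36.
E[X + Y | max(X, Y) = 2] = (19/36) / (1/6) = 19/6.

19/6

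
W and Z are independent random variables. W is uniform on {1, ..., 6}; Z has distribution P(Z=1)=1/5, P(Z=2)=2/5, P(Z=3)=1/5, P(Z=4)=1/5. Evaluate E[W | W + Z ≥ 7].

61/12

P(W + Z ≥ 7) = 2/5.
Summing W·P(x,y) over outcomes with W + Z ≥ 7 gives 61/30.
E[W | W + Z ≥ 7] = (61/30) / (2/5) = 61/12.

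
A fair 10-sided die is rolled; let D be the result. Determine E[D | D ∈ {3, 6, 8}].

P(D ∈ {3, 6, 8}) = 3/10.
Σ over the event: 3·1/10 + 6·1/10 + 8·1/10 = 17/10.
E[D | D ∈ {3, 6, 8}] = (17/10) / (3/10) = 17/3.

17/3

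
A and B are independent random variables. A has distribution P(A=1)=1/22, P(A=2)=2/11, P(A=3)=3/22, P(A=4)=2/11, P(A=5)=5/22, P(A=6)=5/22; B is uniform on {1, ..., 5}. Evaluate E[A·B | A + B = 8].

244/17

P(A + B = 8) = 17/110.
Summing AB·P(x,y) over outcomes with A + B = 8 gives 122/55.
E[A·B | A + B = 8] = (122/55) / (17/110) = 244/17.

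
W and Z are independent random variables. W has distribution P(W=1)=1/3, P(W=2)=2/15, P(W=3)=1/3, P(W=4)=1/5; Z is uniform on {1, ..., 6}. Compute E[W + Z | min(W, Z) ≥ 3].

P(min(W, Z) ≥ 3) = 16/45.
Summing (W+Z)·P(x,y) over outcomes with min(W, Z) ≥ 3 gives 14/5.
E[W + Z | min(W, Z) ≥ 3] = (14/5) / (16/45) = 63/8.

63/8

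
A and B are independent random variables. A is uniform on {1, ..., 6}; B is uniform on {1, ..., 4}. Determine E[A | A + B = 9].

11/2

Outcomes with A + B = 9: (5,4), (6,3), each with probability 1/24.
E[A | A + B = 9] = (5 + 6) / 2 = 11/2.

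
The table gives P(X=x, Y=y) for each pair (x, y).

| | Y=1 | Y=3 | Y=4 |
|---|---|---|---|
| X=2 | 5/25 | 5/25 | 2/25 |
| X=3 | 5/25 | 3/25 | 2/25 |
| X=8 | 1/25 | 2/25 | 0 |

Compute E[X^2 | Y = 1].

P(Y = 1) = 11/25.
Σ X^2·P over the event = 4·(5/25) + 9·(5/25) + 64·(1/25) = 129/25.
E[X^2 | Y = 1] = (129/25) / (11/25) = 129/11.

129/11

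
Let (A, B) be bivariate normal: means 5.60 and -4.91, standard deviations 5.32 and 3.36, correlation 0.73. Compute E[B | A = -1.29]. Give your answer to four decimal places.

The regression of B on A has slope ρ·σ_B/σ_A and passes through (μ_A, μ_B).
E[B | A=-1.29] = -4.91 + (0.73)·(3.36/5.32)·(-1.29 − (5.60)) = -4.91 + (0.461053)·(-6.89) = -8.0867.

-8.0867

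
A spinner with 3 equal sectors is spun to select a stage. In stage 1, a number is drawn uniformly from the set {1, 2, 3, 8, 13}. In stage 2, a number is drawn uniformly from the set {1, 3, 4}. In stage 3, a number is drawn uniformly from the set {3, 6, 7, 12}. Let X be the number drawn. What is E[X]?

226/45

E[X | stage 1] = (1+2+3+8+13)/5 = 27/5.
E[X | stage 2] = (1+3+4)/3 = 8/3.
E[X | stage 3] = (3+6+7+12)/4 = 7.
By the law of total expectation,
E[X] = (1/3)·(27/5) + (1/3)·(8/3) + (1/3)·(7) = 226/45.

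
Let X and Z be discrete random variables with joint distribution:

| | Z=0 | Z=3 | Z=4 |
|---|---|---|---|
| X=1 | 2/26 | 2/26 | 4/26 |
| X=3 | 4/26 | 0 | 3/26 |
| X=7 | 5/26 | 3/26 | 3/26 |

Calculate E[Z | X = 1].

11/4

P(X = 1) = 4/13.
Σ Z·P over the event = 0·(2/26) + 3·(2/26) + 4·(4/26) = 11/13.
E[Z | X = 1] = (11/13) / (4/13) = 11/4.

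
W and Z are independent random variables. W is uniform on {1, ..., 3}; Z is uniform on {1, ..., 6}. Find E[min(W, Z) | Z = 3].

P(Z = 3) = 1/6.
Summing min(W,Z)·P(x,y) over outcomes with Z = 3 gives 1/3.
E[min(W, Z) | Z = 3] = (1/3) / (1/6) = 2.

2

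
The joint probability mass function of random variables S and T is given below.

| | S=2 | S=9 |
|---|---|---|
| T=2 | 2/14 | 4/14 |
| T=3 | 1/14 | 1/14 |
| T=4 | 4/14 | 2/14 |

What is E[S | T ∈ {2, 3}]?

51/8

P(T ∈ {2, 3}) = 4/7.
Σ S·P over the event = 2·(2/14) + 2·(1/14) + 9·(4/14) + 9·(1/14) = 51/14.
E[S | T ∈ {2, 3}] = (51/14) / (4/7) = 51/8.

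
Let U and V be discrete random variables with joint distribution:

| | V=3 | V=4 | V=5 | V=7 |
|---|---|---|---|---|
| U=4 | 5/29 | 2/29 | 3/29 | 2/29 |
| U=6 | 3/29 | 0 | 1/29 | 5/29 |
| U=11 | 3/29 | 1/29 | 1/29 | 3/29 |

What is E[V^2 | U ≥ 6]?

P(U ≥ 6) = 17/29.
Σ V^2·P over the event = 9·(3/29) + 25·(1/29) + 49·(5/29) + 9·(3/29) + 16·(1/29) + 25·(1/29) + 49·(3/29) = 512/29.
E[V^2 | U ≥ 6] = (512/29) / (17/29) = 512/17.

512/17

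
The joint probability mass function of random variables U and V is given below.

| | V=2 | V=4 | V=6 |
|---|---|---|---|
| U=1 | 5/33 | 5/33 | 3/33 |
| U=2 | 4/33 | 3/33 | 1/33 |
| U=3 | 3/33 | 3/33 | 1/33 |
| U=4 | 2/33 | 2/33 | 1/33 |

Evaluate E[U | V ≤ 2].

P(V ≤ 2) = 14/33.
Σ U·P over the event = 1·(5/33) + 2·(4/33) + 3·(3/33) + 4·(2/33) = 10/11.
E[U | V ≤ 2] = (10/11) / (14/33) = 15/7.

15/7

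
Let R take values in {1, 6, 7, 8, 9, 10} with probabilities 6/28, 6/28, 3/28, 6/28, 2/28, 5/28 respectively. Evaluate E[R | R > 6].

137/16

P(R > 6) = 4/7.
Σ over the event: 7·3/28 + 8·3/14 + 9·1/14 + 10·5/28 = 137/28.
E[R | R > 6] = (137/28) / (4/7) = 137/16.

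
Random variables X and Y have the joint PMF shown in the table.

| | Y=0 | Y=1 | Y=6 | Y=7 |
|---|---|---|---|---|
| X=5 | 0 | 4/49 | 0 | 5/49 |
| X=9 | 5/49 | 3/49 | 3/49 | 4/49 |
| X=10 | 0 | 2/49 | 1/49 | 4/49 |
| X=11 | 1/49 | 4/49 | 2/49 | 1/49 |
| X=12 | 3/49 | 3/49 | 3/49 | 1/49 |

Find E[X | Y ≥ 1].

P(Y ≥ 1) = 40/49.
Summing X·P(X=x,Y=y) over the conditioning event gives 366/49.
E[X | Y ≥ 1] = (366/49) / (40/49) = 183/20.

183/20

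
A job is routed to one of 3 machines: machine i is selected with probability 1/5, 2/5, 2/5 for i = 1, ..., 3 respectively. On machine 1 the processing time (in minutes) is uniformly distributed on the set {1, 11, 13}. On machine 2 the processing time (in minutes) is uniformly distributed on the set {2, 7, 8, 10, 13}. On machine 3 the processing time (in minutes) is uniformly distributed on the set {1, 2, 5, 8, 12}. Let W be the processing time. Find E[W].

533/75

E[W | machine 1] = (1+11+13)/3 = 25/3.
E[W | machine 2] = (2+7+8+10+13)/5 = 8.
E[W | machine 3] = (1+2+5+8+12)/5 = 28/5.
By the law of total expectation,
E[W] = (1/5)·(25/3) + (2/5)·(8) + (2/5)·(28/5) = 533/75.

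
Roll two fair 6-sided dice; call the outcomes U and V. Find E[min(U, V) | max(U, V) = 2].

4/3

Outcomes with max(U, V) = 2: (1,2), (2,1), (2,2), each with probability 1/36.
E[min(U, V) | max(U, V) = 2] = (1 + 1 + 2) / 3 = 4/3.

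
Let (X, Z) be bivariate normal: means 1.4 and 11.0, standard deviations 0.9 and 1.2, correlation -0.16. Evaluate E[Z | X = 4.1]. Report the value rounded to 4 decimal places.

10.4240

For a bivariate normal, E[Z | X=x] = μ_Z + ρ·(σ_Z/σ_X)·(x − μ_X).
E[Z | X=4.1] = 11.0 + (-0.16)·(1.2/0.9)·(4.1 − (1.4)) = 11.0 + (-0.21333)·(2.7) = 10.4240.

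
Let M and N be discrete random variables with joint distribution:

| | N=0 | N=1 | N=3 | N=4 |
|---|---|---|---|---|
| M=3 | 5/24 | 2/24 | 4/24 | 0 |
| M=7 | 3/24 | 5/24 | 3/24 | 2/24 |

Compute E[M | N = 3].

33/7

P(N = 3) = 7/24.
Σ M·P over the event = 3·(4/24) + 7·(3/24) = 11/8.
E[M | N = 3] = (11/8) / (7/24) = 33/7.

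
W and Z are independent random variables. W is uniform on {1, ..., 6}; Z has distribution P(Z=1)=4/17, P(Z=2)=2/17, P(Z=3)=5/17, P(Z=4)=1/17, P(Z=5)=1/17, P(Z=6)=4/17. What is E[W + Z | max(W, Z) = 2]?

P(max(W, Z) = 2) = 4/51.
Summing (W+Z)·P(x,y) over outcomes with max(W, Z) = 2 gives 13/51.
E[W + Z | max(W, Z) = 2] = (13/51) / (4/51) = 13/4.

13/4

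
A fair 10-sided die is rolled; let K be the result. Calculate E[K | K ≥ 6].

Given K ≥ 6, K is equally likely to be any of {6, 7, 8, 9, 10}.
E[K | K ≥ 6] = (6 + 7 + 8 + 9 + 10) / 5 = 8.

8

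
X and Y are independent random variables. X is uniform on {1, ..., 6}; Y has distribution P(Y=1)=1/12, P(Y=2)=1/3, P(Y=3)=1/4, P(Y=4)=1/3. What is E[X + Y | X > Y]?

277/38

P(X > Y) = 19/36.
Summing (X+Y)·P(x,y) over outcomes with X > Y gives 277/72.
E[X + Y | X > Y] = (277/72) / (19/36) = 277/38.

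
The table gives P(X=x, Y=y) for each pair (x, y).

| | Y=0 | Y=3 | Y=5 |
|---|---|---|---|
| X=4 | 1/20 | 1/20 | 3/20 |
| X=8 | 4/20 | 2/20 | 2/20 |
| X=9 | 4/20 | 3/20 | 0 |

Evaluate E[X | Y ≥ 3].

P(Y ≥ 3) = 11/20.
Σ X·P over the event = 4·(1/20) + 4·(3/20) + 8·(2/20) + 8·(2/20) + 9·(3/20) = 15/4.
E[X | Y ≥ 3] = (15/4) / (11/20) = 75/11.

75/11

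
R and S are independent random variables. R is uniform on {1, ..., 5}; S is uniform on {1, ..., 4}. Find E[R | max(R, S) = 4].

Outcomes with max(R, S) = 4: (1,4), (2,4), (3,4), (4,1), (4,2), (4,3), (4,4), each with probability 1/20.
E[R | max(R, S) = 4] = (1 + 2 + 3 + 4 + 4 + 4 + 4) / 7 = 22/7.

22/7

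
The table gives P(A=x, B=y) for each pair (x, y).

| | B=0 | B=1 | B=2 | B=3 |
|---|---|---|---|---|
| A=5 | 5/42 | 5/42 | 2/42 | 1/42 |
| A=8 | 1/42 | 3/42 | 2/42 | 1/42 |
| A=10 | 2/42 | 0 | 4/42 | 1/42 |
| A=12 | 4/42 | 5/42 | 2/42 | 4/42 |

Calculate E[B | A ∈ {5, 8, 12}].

43/35

P(A ∈ {5, 8, 12}) = 5/6.
Summing B·P(A=x,B=y) over the conditioning event gives 43/42.
E[B | A ∈ {5, 8, 12}] = (43/42) / (5/6) = 43/35.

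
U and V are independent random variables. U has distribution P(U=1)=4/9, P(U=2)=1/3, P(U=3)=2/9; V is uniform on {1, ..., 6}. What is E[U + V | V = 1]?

25/9

P(V = 1) = 1/6.
Summing (U+V)·P(x,y) over outcomes with V = 1 gives 25/54.
E[U + V | V = 1] = (25/54) / (1/6) = 25/9.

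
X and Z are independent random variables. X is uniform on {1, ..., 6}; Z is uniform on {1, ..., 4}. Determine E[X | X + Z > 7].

16/3

P(X + Z > 7) = 1/4.
Summing X·P(x,y) over outcomes with X + Z > 7 gives 4/3.
E[X | X + Z > 7] = (4/3) / (1/4) = 16/3.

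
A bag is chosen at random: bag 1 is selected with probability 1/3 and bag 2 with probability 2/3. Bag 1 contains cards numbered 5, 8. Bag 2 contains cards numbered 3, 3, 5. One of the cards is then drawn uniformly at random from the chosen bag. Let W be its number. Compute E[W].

E[W | bag 1] = (5+8)/2 = 13/2.
E[W | bag 2] = (3+3+5)/3 = 11/3.
By the law of total expectation,
E[W] = (1/3)·(13/2) + (2/3)·(11/3) = 83/18.

83/18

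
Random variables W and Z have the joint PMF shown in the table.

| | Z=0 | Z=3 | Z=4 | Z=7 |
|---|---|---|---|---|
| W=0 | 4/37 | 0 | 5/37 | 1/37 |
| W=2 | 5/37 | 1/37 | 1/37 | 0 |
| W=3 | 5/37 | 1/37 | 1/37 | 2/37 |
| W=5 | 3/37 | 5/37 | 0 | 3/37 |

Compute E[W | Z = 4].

P(Z = 4) = 7/37.
Σ W·P over the event = 0·(5/37) + 2·(1/37) + 3·(1/37) = 5/37.
E[W | Z = 4] = (5/37) / (7/37) = 5/7.

5/7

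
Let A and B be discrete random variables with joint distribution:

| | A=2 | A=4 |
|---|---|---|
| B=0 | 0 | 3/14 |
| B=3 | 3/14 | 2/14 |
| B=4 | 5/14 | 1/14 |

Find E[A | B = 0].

4

P(B = 0) = 3/14.
Σ A·P over the event = 4·(3/14) = 6/7.
E[A | B = 0] = (6/7) / (3/14) = 4.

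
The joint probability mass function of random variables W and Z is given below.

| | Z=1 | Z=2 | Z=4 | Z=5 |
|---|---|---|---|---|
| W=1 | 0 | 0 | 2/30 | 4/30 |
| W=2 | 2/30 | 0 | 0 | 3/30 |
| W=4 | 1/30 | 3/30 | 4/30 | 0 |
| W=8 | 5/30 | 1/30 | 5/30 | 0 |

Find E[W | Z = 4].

P(Z = 4) = 11/30.
Summing W·P(W=x,Z=y) over the conditioning event gives 29/15.
E[W | Z = 4] = (29/15) / (11/30) = 58/11.

58/11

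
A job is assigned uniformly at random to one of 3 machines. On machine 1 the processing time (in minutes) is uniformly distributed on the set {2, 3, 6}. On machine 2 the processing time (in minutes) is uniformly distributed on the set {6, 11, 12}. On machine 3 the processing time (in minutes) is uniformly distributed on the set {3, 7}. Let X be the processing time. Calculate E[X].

55/9

E[X | machine 1] = (2+3+6)/3 = 11/3.
E[X | machine 2] = (6+11+12)/3 = 29/3.
E[X | machine 3] = (3+7)/2 = 5.
E[X] = (1/3)·(11/3) + (1/3)·(29/3) + (1/3)·(5) = 55/9.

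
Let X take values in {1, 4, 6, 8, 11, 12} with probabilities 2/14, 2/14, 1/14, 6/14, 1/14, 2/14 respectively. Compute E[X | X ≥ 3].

P(X ≥ 3) = 6/7.
Σ over the event: 4·1/7 + 6·1/14 + 8·3/7 + 11·1/14 + 12·1/7 = 97/14.
E[X | X ≥ 3] = (97/14) / (6/7) = 97/12.

97/12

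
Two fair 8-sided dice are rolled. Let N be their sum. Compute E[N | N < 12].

376/49

P(N < 12) = 49/64.
E[N | N < 12] = (47/8) / (49/64) = 376/49.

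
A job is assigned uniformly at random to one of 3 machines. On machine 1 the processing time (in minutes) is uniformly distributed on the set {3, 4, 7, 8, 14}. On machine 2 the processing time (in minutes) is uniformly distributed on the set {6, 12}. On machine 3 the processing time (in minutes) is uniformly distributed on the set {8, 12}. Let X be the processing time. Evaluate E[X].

E[X | machine 1] = (3+4+7+8+14)/5 = 36/5.
E[X | machine 2] = (6+12)/2 = 9.
E[X | machine 3] = (8+12)/2 = 10.
By the law of total expectation,
E[X] = (1/3)·(36/5) + (1/3)·(9) + (1/3)·(10) = 131/15.

131/15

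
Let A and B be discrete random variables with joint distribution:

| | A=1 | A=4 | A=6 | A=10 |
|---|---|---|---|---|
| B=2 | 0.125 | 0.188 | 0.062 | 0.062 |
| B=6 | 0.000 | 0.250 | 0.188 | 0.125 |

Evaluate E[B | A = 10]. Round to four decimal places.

4.6738

P(A = 10) = 0.187.
Σ B·P over the event = 2·(0.062) + 6·(0.125) = 0.874.
E[B | A = 10] = (0.874) / (0.187) = 4.6738.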